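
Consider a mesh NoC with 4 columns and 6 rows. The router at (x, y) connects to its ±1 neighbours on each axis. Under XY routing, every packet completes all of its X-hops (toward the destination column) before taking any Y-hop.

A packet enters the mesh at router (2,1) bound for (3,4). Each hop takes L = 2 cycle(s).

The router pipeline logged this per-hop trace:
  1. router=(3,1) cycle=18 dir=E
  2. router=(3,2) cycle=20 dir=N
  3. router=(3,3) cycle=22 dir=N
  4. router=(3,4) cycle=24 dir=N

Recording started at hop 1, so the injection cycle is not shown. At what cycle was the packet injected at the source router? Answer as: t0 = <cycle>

Hop 1 reached at cycle 18; hop k is at t0 + k·L.
t0 = cyc[1] − L = 18 − 2 = 16.

t0 = 16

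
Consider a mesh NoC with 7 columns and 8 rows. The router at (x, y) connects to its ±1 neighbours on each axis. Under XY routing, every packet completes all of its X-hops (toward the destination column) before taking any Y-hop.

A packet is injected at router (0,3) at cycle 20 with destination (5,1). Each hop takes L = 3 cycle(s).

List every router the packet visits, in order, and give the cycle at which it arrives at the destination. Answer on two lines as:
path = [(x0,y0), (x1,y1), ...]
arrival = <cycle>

path = [(0,3), (1,3), (2,3), (3,3), (4,3), (5,3), (5,2), (5,1)]
arrival = 41

hop 0: (0,3) @ cyc 20
hop 1: (1,3) @ cyc 23  [E]
hop 2: (2,3) @ cyc 26  [E]
hop 3: (3,3) @ cyc 29  [E]
hop 4: (4,3) @ cyc 32  [E]
hop 5: (5,3) @ cyc 35  [E]
hop 6: (5,2) @ cyc 38  [S]
hop 7: (5,1) @ cyc 41  [S]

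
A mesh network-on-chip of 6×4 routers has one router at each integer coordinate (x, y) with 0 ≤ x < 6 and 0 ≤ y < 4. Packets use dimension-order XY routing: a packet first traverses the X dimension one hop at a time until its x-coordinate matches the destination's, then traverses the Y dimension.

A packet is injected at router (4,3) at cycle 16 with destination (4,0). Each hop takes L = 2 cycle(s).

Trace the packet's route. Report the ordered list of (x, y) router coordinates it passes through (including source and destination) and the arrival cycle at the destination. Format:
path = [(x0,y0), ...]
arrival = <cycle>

path = [(4,3), (4,2), (4,1), (4,0)]
arrival = 22

src (4,3)  cyc=16
S→(4,2)  cyc=18
S→(4,1)  cyc=20
S→(4,0)  cyc=22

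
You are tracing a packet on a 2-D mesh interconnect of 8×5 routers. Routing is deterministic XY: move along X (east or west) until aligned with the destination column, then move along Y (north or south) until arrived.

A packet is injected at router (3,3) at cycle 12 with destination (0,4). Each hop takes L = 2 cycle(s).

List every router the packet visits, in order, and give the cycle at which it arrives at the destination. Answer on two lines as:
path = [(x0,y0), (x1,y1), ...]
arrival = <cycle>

t=12: at (3,3)
t=14: at (2,3) after W
t=16: at (1,3) after W
t=18: at (0,3) after W
t=20: at (0,4) after N

path = [(3,3), (2,3), (1,3), (0,3), (0,4)]
arrival = 20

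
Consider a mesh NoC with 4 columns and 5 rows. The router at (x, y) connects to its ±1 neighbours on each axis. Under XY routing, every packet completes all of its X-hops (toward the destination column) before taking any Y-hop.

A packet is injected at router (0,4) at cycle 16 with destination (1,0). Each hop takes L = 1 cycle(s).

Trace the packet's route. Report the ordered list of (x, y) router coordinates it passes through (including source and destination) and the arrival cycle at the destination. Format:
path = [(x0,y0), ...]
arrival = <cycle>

path = [(0,4), (1,4), (1,3), (1,2), (1,1), (1,0)]
arrival = 21

  0. router=(0,4) cycle=16 (inject)
  1. router=(1,4) cycle=17 dir=E
  2. router=(1,3) cycle=18 dir=S
  3. router=(1,2) cycle=19 dir=S
  4. router=(1,1) cycle=20 dir=S
  5. router=(1,0) cycle=21 dir=S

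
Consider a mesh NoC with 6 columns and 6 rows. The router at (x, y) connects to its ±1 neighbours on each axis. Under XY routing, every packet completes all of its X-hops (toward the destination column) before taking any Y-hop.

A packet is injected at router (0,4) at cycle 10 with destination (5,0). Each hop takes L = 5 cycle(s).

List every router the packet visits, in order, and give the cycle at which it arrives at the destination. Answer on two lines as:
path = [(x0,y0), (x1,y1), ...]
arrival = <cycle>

path = [(0,4), (1,4), (2,4), (3,4), (4,4), (5,4), (5,3), (5,2), (5,1), (5,0)]
arrival = 55

src (0,4)  cyc=10
E→(1,4)  cyc=15
E→(2,4)  cyc=20
E→(3,4)  cyc=25
E→(4,4)  cyc=30
E→(5,4)  cyc=35
S→(5,3)  cyc=40
S→(5,2)  cyc=45
S→(5,1)  cyc=50
S→(5,0)  cyc=55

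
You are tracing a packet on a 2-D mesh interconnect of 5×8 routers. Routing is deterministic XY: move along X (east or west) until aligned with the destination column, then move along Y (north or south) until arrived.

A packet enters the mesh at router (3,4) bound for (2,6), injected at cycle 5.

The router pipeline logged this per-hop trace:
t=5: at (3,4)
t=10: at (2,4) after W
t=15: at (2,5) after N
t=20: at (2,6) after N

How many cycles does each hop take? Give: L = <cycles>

L = 5

From hop 0 (5) to hop 1 (10): +5 cycles.
One hop costs L cycles, so L = 5.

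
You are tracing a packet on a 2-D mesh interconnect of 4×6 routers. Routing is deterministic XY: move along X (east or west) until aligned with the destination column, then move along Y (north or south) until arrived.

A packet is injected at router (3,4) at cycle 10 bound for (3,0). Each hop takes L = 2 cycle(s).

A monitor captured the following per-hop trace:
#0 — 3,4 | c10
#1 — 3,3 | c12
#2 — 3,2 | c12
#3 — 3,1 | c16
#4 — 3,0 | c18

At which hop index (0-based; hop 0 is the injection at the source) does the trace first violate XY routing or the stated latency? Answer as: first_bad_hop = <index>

first_bad_hop = 2

hop 1: step (+0,-1), +2 cyc — ok
hop 2: step (+0,-1), +0 cyc — BAD: Δcyc=0≠L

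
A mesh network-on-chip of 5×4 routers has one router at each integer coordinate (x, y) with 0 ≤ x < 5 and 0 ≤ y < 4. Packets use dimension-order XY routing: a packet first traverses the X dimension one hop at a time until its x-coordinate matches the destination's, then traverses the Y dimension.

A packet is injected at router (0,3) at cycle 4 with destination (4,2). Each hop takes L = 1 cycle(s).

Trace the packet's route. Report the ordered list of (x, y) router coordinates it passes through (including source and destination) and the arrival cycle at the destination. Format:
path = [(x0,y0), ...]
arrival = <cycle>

path = [(0,3), (1,3), (2,3), (3,3), (4,3), (4,2)]
arrival = 9

src (0,3)  cyc=4
E→(1,3)  cyc=5
E→(2,3)  cyc=6
E→(3,3)  cyc=7
E→(4,3)  cyc=8
S→(4,2)  cyc=9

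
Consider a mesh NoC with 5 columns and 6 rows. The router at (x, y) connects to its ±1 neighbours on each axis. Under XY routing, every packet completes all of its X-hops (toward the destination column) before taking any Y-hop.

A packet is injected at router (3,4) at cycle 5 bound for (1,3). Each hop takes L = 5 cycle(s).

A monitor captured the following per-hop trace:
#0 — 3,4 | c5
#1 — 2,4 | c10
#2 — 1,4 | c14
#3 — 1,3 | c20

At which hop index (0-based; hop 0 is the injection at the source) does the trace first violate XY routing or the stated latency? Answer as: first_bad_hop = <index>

  1: Δx=-1 Δy=+0 Δt=5 [ok]
  2: Δx=-1 Δy=+0 Δt=4 [BAD: Δcyc=4≠L]

first_bad_hop = 2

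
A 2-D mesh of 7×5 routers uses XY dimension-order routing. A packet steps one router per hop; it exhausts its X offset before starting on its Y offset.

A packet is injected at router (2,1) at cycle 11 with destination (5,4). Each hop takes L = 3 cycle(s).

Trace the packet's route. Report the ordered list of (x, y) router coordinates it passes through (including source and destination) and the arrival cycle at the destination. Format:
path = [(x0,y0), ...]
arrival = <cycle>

path = [(2,1), (3,1), (4,1), (5,1), (5,2), (5,3), (5,4)]
arrival = 29

t=11: at (2,1)
t=14: at (3,1) after E
t=17: at (4,1) after E
t=20: at (5,1) after E
t=23: at (5,2) after N
t=26: at (5,3) after N
t=29: at (5,4) after N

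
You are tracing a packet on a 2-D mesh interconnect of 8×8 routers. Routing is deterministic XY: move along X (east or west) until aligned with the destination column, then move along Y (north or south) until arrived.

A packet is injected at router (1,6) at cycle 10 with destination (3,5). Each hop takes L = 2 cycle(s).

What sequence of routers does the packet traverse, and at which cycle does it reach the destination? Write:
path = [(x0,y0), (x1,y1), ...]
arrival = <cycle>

path = [(1,6), (2,6), (3,6), (3,5)]
arrival = 16

t=10: at (1,6)
t=12: at (2,6) after E
t=14: at (3,6) after E
t=16: at (3,5) after S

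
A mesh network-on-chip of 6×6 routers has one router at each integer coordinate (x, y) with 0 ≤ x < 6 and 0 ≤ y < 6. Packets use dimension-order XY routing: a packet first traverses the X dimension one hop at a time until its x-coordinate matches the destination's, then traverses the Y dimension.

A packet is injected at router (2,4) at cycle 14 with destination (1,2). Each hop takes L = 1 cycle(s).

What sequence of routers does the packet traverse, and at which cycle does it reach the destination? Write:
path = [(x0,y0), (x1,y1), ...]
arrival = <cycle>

t=14: at (2,4)
t=15: at (1,4) after W
t=16: at (1,3) after S
t=17: at (1,2) after S

path = [(2,4), (1,4), (1,3), (1,2)]
arrival = 17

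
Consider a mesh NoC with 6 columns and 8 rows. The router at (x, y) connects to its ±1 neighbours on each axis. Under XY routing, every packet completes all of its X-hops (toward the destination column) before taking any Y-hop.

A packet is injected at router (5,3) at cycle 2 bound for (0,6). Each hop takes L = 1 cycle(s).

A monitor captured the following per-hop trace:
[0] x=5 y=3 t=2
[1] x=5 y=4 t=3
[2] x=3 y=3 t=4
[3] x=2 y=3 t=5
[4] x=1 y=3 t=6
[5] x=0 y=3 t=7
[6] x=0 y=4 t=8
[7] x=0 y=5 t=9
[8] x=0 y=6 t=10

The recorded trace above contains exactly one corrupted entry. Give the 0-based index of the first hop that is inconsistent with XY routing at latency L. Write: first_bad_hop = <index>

  1: Δx=+0 Δy=+1 Δt=1 [BAD: Y-move but x=5≠0]

first_bad_hop = 1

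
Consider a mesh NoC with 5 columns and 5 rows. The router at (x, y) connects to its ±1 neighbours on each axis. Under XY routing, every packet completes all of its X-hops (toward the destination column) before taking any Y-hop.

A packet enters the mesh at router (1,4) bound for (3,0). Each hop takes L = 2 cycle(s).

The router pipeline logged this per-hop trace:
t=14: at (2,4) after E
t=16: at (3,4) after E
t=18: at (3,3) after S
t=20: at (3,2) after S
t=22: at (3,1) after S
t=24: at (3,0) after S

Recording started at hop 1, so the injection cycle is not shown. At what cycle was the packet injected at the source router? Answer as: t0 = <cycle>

At hop 1 the cycle is 14; in general cyc_k = t0 + kL.
Subtract one hop: t0 = 14 − 2 = 12.

t0 = 12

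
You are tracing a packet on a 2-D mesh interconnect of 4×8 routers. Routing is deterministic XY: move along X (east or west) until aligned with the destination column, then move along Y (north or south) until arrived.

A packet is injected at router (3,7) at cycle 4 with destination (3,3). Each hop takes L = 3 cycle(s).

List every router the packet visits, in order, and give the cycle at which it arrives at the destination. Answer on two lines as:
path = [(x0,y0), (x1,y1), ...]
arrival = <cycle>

hop 0: (3,7) @ cyc 4
hop 1: (3,6) @ cyc 7  [S]
hop 2: (3,5) @ cyc 10  [S]
hop 3: (3,4) @ cyc 13  [S]
hop 4: (3,3) @ cyc 16  [S]

path = [(3,7), (3,6), (3,5), (3,4), (3,3)]
arrival = 16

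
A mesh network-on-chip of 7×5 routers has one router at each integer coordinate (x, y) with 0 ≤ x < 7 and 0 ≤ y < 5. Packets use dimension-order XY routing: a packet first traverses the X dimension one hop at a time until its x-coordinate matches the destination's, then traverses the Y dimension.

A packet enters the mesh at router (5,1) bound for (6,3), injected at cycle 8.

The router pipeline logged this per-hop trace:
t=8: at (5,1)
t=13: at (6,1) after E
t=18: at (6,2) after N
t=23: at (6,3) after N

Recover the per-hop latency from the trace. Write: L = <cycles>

From hop 0 (8) to hop 1 (13): +5 cycles.
Each hop adds L, hence L = 5.

L = 5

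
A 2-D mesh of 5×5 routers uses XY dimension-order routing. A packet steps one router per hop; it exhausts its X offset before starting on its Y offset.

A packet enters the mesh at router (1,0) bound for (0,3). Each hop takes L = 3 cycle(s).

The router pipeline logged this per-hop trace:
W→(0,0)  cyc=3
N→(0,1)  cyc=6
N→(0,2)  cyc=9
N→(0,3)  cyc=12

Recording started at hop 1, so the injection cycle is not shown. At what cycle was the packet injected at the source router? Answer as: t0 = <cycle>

t0 = 0

The first recorded entry is hop 1 at cycle 3.
Subtract one hop: t0 = 3 − 3 = 0.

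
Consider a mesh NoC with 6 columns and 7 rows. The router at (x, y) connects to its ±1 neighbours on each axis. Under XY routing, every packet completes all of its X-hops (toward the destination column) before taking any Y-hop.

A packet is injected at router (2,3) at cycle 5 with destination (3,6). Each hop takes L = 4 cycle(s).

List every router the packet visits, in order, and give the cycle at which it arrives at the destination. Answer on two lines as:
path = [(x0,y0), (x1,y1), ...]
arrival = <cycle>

path = [(2,3), (3,3), (3,4), (3,5), (3,6)]
arrival = 21

src (2,3)  cyc=5
E→(3,3)  cyc=9
N→(3,4)  cyc=13
N→(3,5)  cyc=17
N→(3,6)  cyc=21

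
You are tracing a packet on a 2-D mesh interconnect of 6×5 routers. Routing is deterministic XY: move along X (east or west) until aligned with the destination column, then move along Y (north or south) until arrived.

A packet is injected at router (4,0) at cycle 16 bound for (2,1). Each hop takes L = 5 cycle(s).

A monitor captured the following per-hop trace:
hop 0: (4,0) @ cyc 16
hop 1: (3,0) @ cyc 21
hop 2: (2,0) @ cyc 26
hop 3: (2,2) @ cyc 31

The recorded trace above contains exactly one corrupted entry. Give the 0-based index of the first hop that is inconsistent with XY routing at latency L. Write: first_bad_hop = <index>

[1] (-1,+0) / 5c ⇒ ok
[2] (-1,+0) / 5c ⇒ ok
[3] (+0,+2) / 5c ⇒ BAD: non-unit step

first_bad_hop = 3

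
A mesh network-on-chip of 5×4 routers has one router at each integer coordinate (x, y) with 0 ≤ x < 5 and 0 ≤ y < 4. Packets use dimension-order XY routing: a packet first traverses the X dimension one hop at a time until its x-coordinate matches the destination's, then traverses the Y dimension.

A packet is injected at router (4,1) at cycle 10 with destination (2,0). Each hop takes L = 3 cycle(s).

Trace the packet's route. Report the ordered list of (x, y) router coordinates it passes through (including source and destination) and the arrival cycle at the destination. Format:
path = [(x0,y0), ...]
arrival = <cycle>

path = [(4,1), (3,1), (2,1), (2,0)]
arrival = 19

  0. router=(4,1) cycle=10 (inject)
  1. router=(3,1) cycle=13 dir=W
  2. router=(2,1) cycle=16 dir=W
  3. router=(2,0) cycle=19 dir=S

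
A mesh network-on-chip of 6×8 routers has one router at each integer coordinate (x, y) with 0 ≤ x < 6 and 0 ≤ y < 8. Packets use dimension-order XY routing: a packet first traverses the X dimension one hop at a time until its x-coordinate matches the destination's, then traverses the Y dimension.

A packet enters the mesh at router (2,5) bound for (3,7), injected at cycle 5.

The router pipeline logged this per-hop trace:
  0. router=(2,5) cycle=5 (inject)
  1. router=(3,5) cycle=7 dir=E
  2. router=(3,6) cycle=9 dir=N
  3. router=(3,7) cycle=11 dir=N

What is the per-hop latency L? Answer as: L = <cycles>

L = 2

Between hops 0 and 1 the cycle counter advances 7 − 5 = 2.
One hop costs L cycles, so L = 2.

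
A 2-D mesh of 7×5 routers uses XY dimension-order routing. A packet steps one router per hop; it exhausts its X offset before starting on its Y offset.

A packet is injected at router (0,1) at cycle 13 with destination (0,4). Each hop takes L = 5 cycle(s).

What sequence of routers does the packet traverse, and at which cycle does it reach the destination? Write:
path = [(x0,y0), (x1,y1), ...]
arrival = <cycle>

src (0,1)  cyc=13
N→(0,2)  cyc=18
N→(0,3)  cyc=23
N→(0,4)  cyc=28

path = [(0,1), (0,2), (0,3), (0,4)]
arrival = 28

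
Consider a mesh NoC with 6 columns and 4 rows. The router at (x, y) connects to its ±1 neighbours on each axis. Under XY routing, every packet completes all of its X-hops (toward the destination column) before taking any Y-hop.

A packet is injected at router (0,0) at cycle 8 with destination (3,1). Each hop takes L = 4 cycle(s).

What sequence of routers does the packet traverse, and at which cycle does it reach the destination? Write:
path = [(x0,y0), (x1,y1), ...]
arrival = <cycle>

src (0,0)  cyc=8
E→(1,0)  cyc=12
E→(2,0)  cyc=16
E→(3,0)  cyc=20
N→(3,1)  cyc=24

path = [(0,0), (1,0), (2,0), (3,0), (3,1)]
arrival = 24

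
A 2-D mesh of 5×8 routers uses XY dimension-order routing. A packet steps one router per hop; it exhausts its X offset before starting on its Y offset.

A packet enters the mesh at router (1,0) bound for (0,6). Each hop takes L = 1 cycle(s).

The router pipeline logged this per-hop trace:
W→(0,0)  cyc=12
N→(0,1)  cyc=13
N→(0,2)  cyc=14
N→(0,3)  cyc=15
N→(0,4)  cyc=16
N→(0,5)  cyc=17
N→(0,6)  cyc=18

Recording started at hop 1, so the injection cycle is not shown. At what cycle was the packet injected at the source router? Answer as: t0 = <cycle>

t0 = 11

Hop 1 reached at cycle 12; hop k is at t0 + k·L.
So t0 = 12 − 1·1 = 11.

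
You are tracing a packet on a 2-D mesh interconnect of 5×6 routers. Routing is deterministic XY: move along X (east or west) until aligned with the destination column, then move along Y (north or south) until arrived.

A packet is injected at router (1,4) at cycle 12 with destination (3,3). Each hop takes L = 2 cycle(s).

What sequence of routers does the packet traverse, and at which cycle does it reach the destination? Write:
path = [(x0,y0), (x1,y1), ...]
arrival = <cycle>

path = [(1,4), (2,4), (3,4), (3,3)]
arrival = 18

#0 — 1,4 | c12
#1 — 2,4 | c14 | E
#2 — 3,4 | c16 | E
#3 — 3,3 | c18 | S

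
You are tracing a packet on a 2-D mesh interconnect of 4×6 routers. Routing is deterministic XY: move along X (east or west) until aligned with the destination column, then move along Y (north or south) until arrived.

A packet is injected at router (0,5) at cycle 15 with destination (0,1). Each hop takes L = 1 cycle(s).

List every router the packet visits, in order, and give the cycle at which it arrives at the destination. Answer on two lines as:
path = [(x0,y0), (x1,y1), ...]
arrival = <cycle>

path = [(0,5), (0,4), (0,3), (0,2), (0,1)]
arrival = 19

t=15: at (0,5)
t=16: at (0,4) after S
t=17: at (0,3) after S
t=18: at (0,2) after S
t=19: at (0,1) after S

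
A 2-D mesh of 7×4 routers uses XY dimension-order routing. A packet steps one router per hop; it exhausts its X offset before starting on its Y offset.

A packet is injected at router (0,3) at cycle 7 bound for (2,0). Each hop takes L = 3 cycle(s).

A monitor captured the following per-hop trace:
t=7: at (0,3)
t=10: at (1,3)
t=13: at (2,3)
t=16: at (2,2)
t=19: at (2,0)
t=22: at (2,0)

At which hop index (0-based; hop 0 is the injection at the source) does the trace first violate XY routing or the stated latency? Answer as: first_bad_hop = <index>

first_bad_hop = 4

[1] (+1,+0) / 3c ⇒ ok
[2] (+1,+0) / 3c ⇒ ok
[3] (+0,-1) / 3c ⇒ ok
[4] (+0,-2) / 3c ⇒ BAD: non-unit step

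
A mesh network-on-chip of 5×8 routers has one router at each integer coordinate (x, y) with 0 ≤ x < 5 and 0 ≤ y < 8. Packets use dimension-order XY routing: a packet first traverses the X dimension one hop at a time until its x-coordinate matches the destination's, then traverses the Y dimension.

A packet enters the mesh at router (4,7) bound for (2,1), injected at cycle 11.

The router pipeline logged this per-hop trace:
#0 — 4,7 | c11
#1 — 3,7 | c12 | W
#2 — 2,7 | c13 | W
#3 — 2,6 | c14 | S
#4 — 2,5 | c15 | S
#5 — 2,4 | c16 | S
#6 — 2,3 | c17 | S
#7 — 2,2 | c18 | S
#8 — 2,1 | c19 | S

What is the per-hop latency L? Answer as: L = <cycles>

L = 1

Δcyc across hop 0→1: 12 − 11 = 1.
One hop costs L cycles, so L = 1.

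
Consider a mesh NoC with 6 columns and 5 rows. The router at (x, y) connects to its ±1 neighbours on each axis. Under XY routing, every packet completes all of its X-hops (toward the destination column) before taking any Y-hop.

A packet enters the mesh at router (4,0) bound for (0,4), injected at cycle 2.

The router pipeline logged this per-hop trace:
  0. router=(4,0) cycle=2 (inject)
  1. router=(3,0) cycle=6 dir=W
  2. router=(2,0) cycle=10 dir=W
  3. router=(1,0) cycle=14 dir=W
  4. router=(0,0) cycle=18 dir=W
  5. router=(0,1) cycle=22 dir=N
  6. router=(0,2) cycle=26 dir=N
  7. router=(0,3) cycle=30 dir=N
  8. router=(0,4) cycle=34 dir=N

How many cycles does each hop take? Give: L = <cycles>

From hop 0 (2) to hop 1 (6): +4 cycles.
That increment is L by definition: L = 4.

L = 4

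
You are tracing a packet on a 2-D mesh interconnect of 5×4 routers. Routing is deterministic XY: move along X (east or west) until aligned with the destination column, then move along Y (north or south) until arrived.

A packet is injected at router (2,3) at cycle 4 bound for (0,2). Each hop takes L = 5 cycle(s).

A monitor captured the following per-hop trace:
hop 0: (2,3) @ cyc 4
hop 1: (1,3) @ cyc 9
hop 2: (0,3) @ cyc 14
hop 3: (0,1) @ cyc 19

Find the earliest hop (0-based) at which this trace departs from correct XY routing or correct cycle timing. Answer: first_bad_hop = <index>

first_bad_hop = 3

[1] (-1,+0) / 5c ⇒ ok
[2] (-1,+0) / 5c ⇒ ok
[3] (+0,-2) / 5c ⇒ BAD: non-unit step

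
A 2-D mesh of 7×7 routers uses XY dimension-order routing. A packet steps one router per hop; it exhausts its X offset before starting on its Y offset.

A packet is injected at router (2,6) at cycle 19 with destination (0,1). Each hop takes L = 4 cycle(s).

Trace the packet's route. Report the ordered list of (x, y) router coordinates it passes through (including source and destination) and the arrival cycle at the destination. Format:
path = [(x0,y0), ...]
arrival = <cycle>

path = [(2,6), (1,6), (0,6), (0,5), (0,4), (0,3), (0,2), (0,1)]
arrival = 47

[0] x=2 y=6 t=19
[1] x=1 y=6 t=23 →W
[2] x=0 y=6 t=27 →W
[3] x=0 y=5 t=31 →S
[4] x=0 y=4 t=35 →S
[5] x=0 y=3 t=39 →S
[6] x=0 y=2 t=43 →S
[7] x=0 y=1 t=47 →S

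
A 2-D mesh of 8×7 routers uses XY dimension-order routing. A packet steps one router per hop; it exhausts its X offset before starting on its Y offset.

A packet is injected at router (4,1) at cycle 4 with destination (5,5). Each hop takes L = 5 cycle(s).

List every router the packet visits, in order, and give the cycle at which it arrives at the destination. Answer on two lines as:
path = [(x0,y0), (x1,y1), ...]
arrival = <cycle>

path = [(4,1), (5,1), (5,2), (5,3), (5,4), (5,5)]
arrival = 29

hop 0: (4,1) @ cyc 4
hop 1: (5,1) @ cyc 9  [E]
hop 2: (5,2) @ cyc 14  [N]
hop 3: (5,3) @ cyc 19  [N]
hop 4: (5,4) @ cyc 24  [N]
hop 5: (5,5) @ cyc 29  [N]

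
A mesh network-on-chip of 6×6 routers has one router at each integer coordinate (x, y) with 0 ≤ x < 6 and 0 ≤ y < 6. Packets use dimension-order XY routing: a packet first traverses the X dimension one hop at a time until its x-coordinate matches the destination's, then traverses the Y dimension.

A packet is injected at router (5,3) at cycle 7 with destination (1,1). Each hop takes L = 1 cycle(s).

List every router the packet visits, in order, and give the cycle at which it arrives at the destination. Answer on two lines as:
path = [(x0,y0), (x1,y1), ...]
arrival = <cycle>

path = [(5,3), (4,3), (3,3), (2,3), (1,3), (1,2), (1,1)]
arrival = 13

  0. router=(5,3) cycle=7 (inject)
  1. router=(4,3) cycle=8 dir=W
  2. router=(3,3) cycle=9 dir=W
  3. router=(2,3) cycle=10 dir=W
  4. router=(1,3) cycle=11 dir=W
  5. router=(1,2) cycle=12 dir=S
  6. router=(1,1) cycle=13 dir=S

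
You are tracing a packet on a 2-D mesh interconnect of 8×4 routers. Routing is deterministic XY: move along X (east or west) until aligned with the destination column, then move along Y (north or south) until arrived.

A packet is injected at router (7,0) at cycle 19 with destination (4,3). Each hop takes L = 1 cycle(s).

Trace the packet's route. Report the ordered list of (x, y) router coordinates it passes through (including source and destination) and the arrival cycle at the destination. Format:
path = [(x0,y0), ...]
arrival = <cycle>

path = [(7,0), (6,0), (5,0), (4,0), (4,1), (4,2), (4,3)]
arrival = 25

[0] x=7 y=0 t=19
[1] x=6 y=0 t=20 →W
[2] x=5 y=0 t=21 →W
[3] x=4 y=0 t=22 →W
[4] x=4 y=1 t=23 →N
[5] x=4 y=2 t=24 →N
[6] x=4 y=3 t=25 →N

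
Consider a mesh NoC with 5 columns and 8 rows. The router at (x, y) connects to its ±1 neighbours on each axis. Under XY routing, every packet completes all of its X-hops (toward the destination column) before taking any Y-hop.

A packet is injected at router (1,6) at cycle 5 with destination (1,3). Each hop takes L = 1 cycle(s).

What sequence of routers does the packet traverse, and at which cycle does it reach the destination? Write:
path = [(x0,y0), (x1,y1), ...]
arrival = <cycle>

path = [(1,6), (1,5), (1,4), (1,3)]
arrival = 8

#0 — 1,6 | c5
#1 — 1,5 | c6 | S
#2 — 1,4 | c7 | S
#3 — 1,3 | c8 | S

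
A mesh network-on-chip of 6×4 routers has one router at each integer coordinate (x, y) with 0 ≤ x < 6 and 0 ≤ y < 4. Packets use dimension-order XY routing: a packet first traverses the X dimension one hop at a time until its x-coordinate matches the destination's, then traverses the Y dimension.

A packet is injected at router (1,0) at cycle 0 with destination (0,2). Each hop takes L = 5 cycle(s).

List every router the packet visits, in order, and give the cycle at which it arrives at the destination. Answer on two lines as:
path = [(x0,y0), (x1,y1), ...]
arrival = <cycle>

path = [(1,0), (0,0), (0,1), (0,2)]
arrival = 15

  0. router=(1,0) cycle=0 (inject)
  1. router=(0,0) cycle=5 dir=W
  2. router=(0,1) cycle=10 dir=N
  3. router=(0,2) cycle=15 dir=N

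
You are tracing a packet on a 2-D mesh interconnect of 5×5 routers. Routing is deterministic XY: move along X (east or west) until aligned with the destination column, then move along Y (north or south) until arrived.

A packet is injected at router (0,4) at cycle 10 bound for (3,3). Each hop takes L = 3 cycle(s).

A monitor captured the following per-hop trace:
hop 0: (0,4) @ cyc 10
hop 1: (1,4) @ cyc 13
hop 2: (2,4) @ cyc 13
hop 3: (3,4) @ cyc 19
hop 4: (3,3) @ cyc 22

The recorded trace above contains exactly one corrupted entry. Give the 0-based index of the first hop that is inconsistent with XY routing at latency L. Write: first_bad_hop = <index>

first_bad_hop = 2

[1] (+1,+0) / 3c ⇒ ok
[2] (+1,+0) / 0c ⇒ BAD: Δcyc=0≠L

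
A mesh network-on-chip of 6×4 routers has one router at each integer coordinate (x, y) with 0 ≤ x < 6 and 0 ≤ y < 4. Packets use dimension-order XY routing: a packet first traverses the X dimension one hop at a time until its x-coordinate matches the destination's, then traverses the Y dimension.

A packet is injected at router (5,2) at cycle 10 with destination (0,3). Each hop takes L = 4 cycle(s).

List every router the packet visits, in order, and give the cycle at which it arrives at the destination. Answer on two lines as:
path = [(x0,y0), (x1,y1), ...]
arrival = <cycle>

[0] x=5 y=2 t=10
[1] x=4 y=2 t=14 →W
[2] x=3 y=2 t=18 →W
[3] x=2 y=2 t=22 →W
[4] x=1 y=2 t=26 →W
[5] x=0 y=2 t=30 →W
[6] x=0 y=3 t=34 →N

path = [(5,2), (4,2), (3,2), (2,2), (1,2), (0,2), (0,3)]
arrival = 34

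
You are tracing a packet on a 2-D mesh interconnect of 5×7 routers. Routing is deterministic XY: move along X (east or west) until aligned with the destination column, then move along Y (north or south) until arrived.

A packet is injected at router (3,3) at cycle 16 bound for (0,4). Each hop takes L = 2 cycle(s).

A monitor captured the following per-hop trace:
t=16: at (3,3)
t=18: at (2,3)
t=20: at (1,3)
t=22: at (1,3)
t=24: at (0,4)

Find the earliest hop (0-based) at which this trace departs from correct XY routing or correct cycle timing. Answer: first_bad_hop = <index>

  1: Δx=-1 Δy=+0 Δt=2 [ok]
  2: Δx=-1 Δy=+0 Δt=2 [ok]
  3: Δx=+0 Δy=+0 Δt=2 [BAD: non-unit step]

first_bad_hop = 3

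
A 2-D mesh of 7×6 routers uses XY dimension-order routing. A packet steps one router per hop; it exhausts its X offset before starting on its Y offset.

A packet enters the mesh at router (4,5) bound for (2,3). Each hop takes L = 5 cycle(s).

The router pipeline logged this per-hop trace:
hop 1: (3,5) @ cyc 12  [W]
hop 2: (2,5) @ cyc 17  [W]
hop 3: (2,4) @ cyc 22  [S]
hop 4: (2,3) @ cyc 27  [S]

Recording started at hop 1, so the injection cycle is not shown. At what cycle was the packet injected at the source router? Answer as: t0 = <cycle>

At hop 1 the cycle is 12; in general cyc_k = t0 + kL.
Subtract one hop: t0 = 12 − 5 = 7.

t0 = 7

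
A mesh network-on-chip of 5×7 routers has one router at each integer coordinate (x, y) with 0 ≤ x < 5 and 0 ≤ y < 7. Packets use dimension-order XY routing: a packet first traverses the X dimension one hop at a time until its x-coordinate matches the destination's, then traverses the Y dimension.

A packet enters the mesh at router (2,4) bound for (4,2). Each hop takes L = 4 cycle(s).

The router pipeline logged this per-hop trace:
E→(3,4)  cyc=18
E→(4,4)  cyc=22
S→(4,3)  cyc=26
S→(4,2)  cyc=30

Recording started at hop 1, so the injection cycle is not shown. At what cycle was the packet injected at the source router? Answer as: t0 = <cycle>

Hop 1 reached at cycle 18; hop k is at t0 + k·L.
Subtract one hop: t0 = 18 − 4 = 14.

t0 = 14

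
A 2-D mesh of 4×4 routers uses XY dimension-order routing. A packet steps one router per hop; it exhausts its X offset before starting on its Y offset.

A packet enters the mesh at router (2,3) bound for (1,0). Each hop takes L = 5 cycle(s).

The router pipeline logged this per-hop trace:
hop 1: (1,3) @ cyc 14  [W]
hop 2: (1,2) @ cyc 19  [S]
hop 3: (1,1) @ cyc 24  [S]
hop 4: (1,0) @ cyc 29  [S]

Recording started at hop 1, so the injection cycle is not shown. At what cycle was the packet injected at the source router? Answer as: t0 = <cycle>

t0 = 9

cyc[1] = 14 and cyc[k] = t0 + k·L for every k.
t0 = cyc[1] − L = 14 − 5 = 9.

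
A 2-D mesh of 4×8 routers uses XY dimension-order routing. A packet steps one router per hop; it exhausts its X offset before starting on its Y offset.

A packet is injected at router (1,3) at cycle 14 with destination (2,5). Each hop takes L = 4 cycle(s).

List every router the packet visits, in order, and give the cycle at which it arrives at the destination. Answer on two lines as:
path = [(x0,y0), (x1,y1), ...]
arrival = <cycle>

#0 — 1,3 | c14
#1 — 2,3 | c18 | E
#2 — 2,4 | c22 | N
#3 — 2,5 | c26 | N

path = [(1,3), (2,3), (2,4), (2,5)]
arrival = 26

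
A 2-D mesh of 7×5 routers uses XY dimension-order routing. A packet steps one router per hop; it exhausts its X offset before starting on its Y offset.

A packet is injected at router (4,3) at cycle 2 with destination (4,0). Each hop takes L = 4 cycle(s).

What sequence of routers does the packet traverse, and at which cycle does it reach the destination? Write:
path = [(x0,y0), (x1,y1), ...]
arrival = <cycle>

path = [(4,3), (4,2), (4,1), (4,0)]
arrival = 14

t=2: at (4,3)
t=6: at (4,2) after S
t=10: at (4,1) after S
t=14: at (4,0) after S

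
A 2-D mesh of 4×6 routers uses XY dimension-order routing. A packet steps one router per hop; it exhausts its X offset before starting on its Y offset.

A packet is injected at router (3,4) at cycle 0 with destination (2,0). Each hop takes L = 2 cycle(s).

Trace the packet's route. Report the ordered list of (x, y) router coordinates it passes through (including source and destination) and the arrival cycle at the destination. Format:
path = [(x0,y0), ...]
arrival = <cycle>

t=0: at (3,4)
t=2: at (2,4) after W
t=4: at (2,3) after S
t=6: at (2,2) after S
t=8: at (2,1) after S
t=10: at (2,0) after S

path = [(3,4), (2,4), (2,3), (2,2), (2,1), (2,0)]
arrival = 10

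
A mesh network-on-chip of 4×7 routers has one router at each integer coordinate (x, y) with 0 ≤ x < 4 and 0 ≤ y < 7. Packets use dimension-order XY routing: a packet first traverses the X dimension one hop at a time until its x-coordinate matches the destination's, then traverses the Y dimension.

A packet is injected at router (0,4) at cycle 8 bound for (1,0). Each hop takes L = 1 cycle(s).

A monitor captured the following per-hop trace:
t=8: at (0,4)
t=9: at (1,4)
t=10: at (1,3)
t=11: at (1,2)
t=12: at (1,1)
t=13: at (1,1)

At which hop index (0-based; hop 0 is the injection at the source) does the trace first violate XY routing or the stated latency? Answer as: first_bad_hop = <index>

first_bad_hop = 5

hop 1: step (+1,+0), +1 cyc — ok
hop 2: step (+0,-1), +1 cyc — ok
hop 3: step (+0,-1), +1 cyc — ok
hop 4: step (+0,-1), +1 cyc — ok
hop 5: step (+0,+0), +1 cyc — BAD: non-unit step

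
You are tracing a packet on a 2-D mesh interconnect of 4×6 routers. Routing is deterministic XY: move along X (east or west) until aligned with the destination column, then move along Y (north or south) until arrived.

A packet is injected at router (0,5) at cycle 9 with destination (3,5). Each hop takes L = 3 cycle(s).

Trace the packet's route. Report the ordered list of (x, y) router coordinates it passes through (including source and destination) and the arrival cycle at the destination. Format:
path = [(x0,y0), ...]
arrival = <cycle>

[0] x=0 y=5 t=9
[1] x=1 y=5 t=12 →E
[2] x=2 y=5 t=15 →E
[3] x=3 y=5 t=18 →E

path = [(0,5), (1,5), (2,5), (3,5)]
arrival = 18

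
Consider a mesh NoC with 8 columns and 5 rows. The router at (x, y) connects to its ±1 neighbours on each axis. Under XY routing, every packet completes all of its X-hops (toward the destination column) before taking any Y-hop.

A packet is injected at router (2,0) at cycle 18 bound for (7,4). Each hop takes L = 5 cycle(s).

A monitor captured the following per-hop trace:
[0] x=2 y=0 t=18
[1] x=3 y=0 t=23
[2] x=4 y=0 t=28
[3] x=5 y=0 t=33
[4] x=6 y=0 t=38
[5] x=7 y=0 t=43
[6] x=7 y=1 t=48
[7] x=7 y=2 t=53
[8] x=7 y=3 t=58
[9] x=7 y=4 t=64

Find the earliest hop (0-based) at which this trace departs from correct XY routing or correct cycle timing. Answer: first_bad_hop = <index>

hop 1: step (+1,+0), +5 cyc — ok
hop 2: step (+1,+0), +5 cyc — ok
hop 3: step (+1,+0), +5 cyc — ok
hop 4: step (+1,+0), +5 cyc — ok
hop 5: step (+1,+0), +5 cyc — ok
hop 6: step (+0,+1), +5 cyc — ok
hop 7: step (+0,+1), +5 cyc — ok
hop 8: step (+0,+1), +5 cyc — ok
hop 9: step (+0,+1), +6 cyc — BAD: Δcyc=6≠L

first_bad_hop = 9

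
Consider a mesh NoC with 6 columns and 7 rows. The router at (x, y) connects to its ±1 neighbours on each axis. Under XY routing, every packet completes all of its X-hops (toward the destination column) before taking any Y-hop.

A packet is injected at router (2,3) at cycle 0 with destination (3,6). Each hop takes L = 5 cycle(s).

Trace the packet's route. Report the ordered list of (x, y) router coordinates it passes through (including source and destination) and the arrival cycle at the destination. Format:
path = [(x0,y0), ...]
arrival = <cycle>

path = [(2,3), (3,3), (3,4), (3,5), (3,6)]
arrival = 20

t=0: at (2,3)
t=5: at (3,3) after E
t=10: at (3,4) after N
t=15: at (3,5) after N
t=20: at (3,6) after N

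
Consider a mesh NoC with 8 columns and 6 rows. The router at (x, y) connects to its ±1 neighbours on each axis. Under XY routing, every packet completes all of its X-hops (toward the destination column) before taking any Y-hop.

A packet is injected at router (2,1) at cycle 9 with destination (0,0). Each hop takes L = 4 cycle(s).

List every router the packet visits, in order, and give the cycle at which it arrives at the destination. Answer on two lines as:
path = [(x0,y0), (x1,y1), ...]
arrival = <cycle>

t=9: at (2,1)
t=13: at (1,1) after W
t=17: at (0,1) after W
t=21: at (0,0) after S

path = [(2,1), (1,1), (0,1), (0,0)]
arrival = 21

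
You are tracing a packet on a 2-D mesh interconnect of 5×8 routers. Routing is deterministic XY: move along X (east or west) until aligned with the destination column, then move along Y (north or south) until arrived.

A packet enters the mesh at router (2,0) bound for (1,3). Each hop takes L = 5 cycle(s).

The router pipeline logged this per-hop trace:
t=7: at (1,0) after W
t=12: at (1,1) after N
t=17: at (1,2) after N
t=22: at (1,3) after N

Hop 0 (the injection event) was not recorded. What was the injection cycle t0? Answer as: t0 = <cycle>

The first recorded entry is hop 1 at cycle 7.
Subtract one hop: t0 = 7 − 5 = 2.

t0 = 2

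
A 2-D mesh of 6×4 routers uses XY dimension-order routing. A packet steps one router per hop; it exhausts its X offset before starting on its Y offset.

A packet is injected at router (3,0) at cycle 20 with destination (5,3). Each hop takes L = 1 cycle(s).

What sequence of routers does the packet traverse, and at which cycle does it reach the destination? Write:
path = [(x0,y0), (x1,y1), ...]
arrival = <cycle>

#0 — 3,0 | c20
#1 — 4,0 | c21 | E
#2 — 5,0 | c22 | E
#3 — 5,1 | c23 | N
#4 — 5,2 | c24 | N
#5 — 5,3 | c25 | N

path = [(3,0), (4,0), (5,0), (5,1), (5,2), (5,3)]
arrival = 25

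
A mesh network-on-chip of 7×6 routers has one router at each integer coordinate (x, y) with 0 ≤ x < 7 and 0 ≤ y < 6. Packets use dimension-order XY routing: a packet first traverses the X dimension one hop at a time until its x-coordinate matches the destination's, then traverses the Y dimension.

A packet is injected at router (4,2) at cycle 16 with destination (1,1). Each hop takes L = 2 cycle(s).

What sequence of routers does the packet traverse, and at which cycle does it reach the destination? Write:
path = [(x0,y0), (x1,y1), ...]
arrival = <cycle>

path = [(4,2), (3,2), (2,2), (1,2), (1,1)]
arrival = 24

  0. router=(4,2) cycle=16 (inject)
  1. router=(3,2) cycle=18 dir=W
  2. router=(2,2) cycle=20 dir=W
  3. router=(1,2) cycle=22 dir=W
  4. router=(1,1) cycle=24 dir=S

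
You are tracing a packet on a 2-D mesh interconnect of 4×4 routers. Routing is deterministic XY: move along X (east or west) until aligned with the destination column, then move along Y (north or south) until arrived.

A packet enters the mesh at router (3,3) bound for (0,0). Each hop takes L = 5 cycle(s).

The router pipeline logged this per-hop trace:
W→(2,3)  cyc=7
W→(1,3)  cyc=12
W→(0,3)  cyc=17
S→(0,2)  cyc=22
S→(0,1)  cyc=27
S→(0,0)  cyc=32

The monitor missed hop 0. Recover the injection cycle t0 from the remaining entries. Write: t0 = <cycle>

t0 = 2

cyc[1] = 7 and cyc[k] = t0 + k·L for every k.
Subtract one hop: t0 = 7 − 5 = 2.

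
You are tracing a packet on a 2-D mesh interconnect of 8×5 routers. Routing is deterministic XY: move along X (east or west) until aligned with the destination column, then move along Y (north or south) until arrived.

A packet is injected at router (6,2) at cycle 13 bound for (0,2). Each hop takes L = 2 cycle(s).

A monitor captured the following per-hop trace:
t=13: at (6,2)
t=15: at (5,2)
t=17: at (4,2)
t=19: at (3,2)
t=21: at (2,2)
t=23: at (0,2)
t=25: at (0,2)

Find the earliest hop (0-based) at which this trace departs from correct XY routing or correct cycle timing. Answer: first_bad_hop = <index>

[1] (-1,+0) / 2c ⇒ ok
[2] (-1,+0) / 2c ⇒ ok
[3] (-1,+0) / 2c ⇒ ok
[4] (-1,+0) / 2c ⇒ ok
[5] (-2,+0) / 2c ⇒ BAD: non-unit step

first_bad_hop = 5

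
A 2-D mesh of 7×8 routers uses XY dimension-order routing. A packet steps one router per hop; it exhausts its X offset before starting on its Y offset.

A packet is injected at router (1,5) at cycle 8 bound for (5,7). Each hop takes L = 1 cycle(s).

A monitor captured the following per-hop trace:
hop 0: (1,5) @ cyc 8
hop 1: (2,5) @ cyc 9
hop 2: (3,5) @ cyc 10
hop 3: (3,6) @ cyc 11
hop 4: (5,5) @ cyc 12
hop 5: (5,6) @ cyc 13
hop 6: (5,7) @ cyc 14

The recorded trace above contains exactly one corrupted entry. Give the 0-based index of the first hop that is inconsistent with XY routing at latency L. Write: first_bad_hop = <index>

hop 1: step (+1,+0), +1 cyc — ok
hop 2: step (+1,+0), +1 cyc — ok
hop 3: step (+0,+1), +1 cyc — BAD: Y-move but x=3≠5

first_bad_hop = 3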